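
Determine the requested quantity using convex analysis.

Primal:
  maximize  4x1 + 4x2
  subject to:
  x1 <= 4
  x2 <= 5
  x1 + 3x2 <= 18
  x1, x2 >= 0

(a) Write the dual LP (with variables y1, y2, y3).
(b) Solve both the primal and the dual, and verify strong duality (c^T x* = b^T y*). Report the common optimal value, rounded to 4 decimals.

The standard primal-dual pair for 'max c^T x s.t. A x <= b, x >= 0' is:
  Dual:  min b^T y  s.t.  A^T y >= c,  y >= 0.

So the dual LP is:
  minimize  4y1 + 5y2 + 18y3
  subject to:
    y1 + y3 >= 4
    y2 + 3y3 >= 4
    y1, y2, y3 >= 0

Solving the primal: x* = (4, 4.6667).
  primal value c^T x* = 34.6667.
Solving the dual: y* = (2.6667, 0, 1.3333).
  dual value b^T y* = 34.6667.
Strong duality: c^T x* = b^T y*. Confirmed.

34.6667


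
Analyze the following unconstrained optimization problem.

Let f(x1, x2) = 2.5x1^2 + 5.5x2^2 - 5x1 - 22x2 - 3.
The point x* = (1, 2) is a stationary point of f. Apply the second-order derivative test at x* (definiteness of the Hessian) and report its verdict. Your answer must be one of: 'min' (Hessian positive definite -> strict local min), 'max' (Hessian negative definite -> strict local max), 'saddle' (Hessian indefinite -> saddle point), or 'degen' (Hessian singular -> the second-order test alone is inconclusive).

Compute the Hessian H = grad^2 f:
  H = [[5, 0], [0, 11]]
Verify stationarity: grad f(x*) = H x* + g = (0, 0).
Eigenvalues of H: 5, 11.
Both eigenvalues > 0, so H is positive definite -> x* is a strict local min.

min


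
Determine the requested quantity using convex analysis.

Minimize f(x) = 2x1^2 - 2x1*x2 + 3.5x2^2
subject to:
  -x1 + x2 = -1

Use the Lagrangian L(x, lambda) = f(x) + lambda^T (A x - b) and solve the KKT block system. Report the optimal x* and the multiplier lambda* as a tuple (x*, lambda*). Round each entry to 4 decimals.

Form the Lagrangian:
  L(x, lambda) = (1/2) x^T Q x + c^T x + lambda^T (A x - b)
Stationarity (grad_x L = 0): Q x + c + A^T lambda = 0.
Primal feasibility: A x = b.

This gives the KKT block system:
  [ Q   A^T ] [ x     ]   [-c ]
  [ A    0  ] [ lambda ] = [ b ]

Solving the linear system:
  x*      = (0.7143, -0.2857)
  lambda* = (3.4286)
  f(x*)   = 1.7143

x* = (0.7143, -0.2857), lambda* = (3.4286)


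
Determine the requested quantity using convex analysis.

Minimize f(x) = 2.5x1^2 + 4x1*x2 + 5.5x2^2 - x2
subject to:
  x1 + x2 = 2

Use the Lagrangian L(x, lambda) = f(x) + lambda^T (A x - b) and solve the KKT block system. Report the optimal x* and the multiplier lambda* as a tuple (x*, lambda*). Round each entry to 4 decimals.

Form the Lagrangian:
  L(x, lambda) = (1/2) x^T Q x + c^T x + lambda^T (A x - b)
Stationarity (grad_x L = 0): Q x + c + A^T lambda = 0.
Primal feasibility: A x = b.

This gives the KKT block system:
  [ Q   A^T ] [ x     ]   [-c ]
  [ A    0  ] [ lambda ] = [ b ]

Solving the linear system:
  x*      = (1.625, 0.375)
  lambda* = (-9.625)
  f(x*)   = 9.4375

x* = (1.625, 0.375), lambda* = (-9.625)


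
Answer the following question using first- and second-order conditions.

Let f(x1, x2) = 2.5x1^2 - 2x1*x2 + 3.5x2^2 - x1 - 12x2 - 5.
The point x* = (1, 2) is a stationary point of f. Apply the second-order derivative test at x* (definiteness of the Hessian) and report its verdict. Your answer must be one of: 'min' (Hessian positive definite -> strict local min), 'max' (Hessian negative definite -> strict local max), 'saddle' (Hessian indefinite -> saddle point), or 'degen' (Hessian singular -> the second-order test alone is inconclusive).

Compute the Hessian H = grad^2 f:
  H = [[5, -2], [-2, 7]]
Verify stationarity: grad f(x*) = H x* + g = (0, 0).
Eigenvalues of H: 3.7639, 8.2361.
Both eigenvalues > 0, so H is positive definite -> x* is a strict local min.

min


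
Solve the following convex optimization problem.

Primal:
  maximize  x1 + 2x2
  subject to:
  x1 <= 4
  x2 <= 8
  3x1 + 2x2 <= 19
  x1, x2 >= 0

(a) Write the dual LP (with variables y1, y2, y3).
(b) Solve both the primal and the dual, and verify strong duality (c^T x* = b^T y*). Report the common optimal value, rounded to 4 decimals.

The standard primal-dual pair for 'max c^T x s.t. A x <= b, x >= 0' is:
  Dual:  min b^T y  s.t.  A^T y >= c,  y >= 0.

So the dual LP is:
  minimize  4y1 + 8y2 + 19y3
  subject to:
    y1 + 3y3 >= 1
    y2 + 2y3 >= 2
    y1, y2, y3 >= 0

Solving the primal: x* = (1, 8).
  primal value c^T x* = 17.
Solving the dual: y* = (0, 1.3333, 0.3333).
  dual value b^T y* = 17.
Strong duality: c^T x* = b^T y*. Confirmed.

17


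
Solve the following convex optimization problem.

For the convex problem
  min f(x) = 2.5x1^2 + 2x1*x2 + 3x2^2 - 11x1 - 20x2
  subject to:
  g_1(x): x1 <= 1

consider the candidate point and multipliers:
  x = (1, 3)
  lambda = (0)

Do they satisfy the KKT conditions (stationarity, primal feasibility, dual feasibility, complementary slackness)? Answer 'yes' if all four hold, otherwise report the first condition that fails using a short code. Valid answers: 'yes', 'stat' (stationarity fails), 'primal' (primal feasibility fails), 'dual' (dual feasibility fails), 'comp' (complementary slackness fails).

Gradient of f: grad f(x) = Q x + c = (0, 0)
Constraint values g_i(x) = a_i^T x - b_i:
  g_1((1, 3)) = 0
Stationarity residual: grad f(x) + sum_i lambda_i a_i = (0, 0)
  -> stationarity OK
Primal feasibility (all g_i <= 0): OK
Dual feasibility (all lambda_i >= 0): OK
Complementary slackness (lambda_i * g_i(x) = 0 for all i): OK

Verdict: yes, KKT holds.

yes


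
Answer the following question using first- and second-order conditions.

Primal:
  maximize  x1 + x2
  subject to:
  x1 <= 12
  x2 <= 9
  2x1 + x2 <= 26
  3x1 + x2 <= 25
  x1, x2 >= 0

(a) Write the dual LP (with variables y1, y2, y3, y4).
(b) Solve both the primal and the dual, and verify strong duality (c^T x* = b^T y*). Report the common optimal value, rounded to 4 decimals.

The standard primal-dual pair for 'max c^T x s.t. A x <= b, x >= 0' is:
  Dual:  min b^T y  s.t.  A^T y >= c,  y >= 0.

So the dual LP is:
  minimize  12y1 + 9y2 + 26y3 + 25y4
  subject to:
    y1 + 2y3 + 3y4 >= 1
    y2 + y3 + y4 >= 1
    y1, y2, y3, y4 >= 0

Solving the primal: x* = (5.3333, 9).
  primal value c^T x* = 14.3333.
Solving the dual: y* = (0, 0.6667, 0, 0.3333).
  dual value b^T y* = 14.3333.
Strong duality: c^T x* = b^T y*. Confirmed.

14.3333


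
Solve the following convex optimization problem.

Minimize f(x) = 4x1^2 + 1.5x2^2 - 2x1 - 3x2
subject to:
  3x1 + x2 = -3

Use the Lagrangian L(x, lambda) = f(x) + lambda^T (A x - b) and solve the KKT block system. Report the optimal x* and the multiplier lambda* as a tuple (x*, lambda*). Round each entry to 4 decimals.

Form the Lagrangian:
  L(x, lambda) = (1/2) x^T Q x + c^T x + lambda^T (A x - b)
Stationarity (grad_x L = 0): Q x + c + A^T lambda = 0.
Primal feasibility: A x = b.

This gives the KKT block system:
  [ Q   A^T ] [ x     ]   [-c ]
  [ A    0  ] [ lambda ] = [ b ]

Solving the linear system:
  x*      = (-0.9714, -0.0857)
  lambda* = (3.2571)
  f(x*)   = 5.9857

x* = (-0.9714, -0.0857), lambda* = (3.2571)


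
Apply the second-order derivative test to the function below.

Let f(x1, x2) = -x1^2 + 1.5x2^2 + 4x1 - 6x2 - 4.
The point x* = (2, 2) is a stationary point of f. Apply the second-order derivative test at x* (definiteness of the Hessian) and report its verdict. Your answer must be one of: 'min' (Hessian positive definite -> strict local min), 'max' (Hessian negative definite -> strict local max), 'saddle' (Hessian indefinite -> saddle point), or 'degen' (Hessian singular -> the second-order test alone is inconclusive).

Compute the Hessian H = grad^2 f:
  H = [[-2, 0], [0, 3]]
Verify stationarity: grad f(x*) = H x* + g = (0, 0).
Eigenvalues of H: -2, 3.
Eigenvalues have mixed signs, so H is indefinite -> x* is a saddle point.

saddle


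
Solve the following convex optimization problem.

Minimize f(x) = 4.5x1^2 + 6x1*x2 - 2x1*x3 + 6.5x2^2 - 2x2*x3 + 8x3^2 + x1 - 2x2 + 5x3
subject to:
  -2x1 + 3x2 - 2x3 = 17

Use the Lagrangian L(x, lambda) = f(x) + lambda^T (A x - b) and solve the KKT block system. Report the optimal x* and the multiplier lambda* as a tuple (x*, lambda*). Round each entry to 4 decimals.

Form the Lagrangian:
  L(x, lambda) = (1/2) x^T Q x + c^T x + lambda^T (A x - b)
Stationarity (grad_x L = 0): Q x + c + A^T lambda = 0.
Primal feasibility: A x = b.

This gives the KKT block system:
  [ Q   A^T ] [ x     ]   [-c ]
  [ A    0  ] [ lambda ] = [ b ]

Solving the linear system:
  x*      = (-3.3392, 2.7455, -1.0426)
  lambda* = (-5.2472)
  f(x*)   = 37.5794

x* = (-3.3392, 2.7455, -1.0426), lambda* = (-5.2472)


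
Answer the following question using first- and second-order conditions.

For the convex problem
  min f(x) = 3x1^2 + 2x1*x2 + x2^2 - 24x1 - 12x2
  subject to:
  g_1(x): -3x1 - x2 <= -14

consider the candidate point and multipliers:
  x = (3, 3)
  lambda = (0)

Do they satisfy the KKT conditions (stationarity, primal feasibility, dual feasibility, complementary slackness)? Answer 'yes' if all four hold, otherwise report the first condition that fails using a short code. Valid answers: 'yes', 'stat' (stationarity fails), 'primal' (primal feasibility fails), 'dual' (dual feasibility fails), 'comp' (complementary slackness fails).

Gradient of f: grad f(x) = Q x + c = (0, 0)
Constraint values g_i(x) = a_i^T x - b_i:
  g_1((3, 3)) = 2
Stationarity residual: grad f(x) + sum_i lambda_i a_i = (0, 0)
  -> stationarity OK
Primal feasibility (all g_i <= 0): FAILS
Dual feasibility (all lambda_i >= 0): OK
Complementary slackness (lambda_i * g_i(x) = 0 for all i): OK

Verdict: the first failing condition is primal_feasibility -> primal.

primal


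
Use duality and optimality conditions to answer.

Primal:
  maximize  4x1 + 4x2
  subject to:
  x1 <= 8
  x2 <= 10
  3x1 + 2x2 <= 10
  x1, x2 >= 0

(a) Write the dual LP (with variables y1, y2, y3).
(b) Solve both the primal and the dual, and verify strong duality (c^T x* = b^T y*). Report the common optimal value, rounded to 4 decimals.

The standard primal-dual pair for 'max c^T x s.t. A x <= b, x >= 0' is:
  Dual:  min b^T y  s.t.  A^T y >= c,  y >= 0.

So the dual LP is:
  minimize  8y1 + 10y2 + 10y3
  subject to:
    y1 + 3y3 >= 4
    y2 + 2y3 >= 4
    y1, y2, y3 >= 0

Solving the primal: x* = (0, 5).
  primal value c^T x* = 20.
Solving the dual: y* = (0, 0, 2).
  dual value b^T y* = 20.
Strong duality: c^T x* = b^T y*. Confirmed.

20


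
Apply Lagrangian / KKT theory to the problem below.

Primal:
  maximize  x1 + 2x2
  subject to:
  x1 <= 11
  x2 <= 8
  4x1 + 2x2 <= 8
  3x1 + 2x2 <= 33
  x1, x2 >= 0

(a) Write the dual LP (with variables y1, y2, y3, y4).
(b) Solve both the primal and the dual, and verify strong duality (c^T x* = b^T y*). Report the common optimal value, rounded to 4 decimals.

The standard primal-dual pair for 'max c^T x s.t. A x <= b, x >= 0' is:
  Dual:  min b^T y  s.t.  A^T y >= c,  y >= 0.

So the dual LP is:
  minimize  11y1 + 8y2 + 8y3 + 33y4
  subject to:
    y1 + 4y3 + 3y4 >= 1
    y2 + 2y3 + 2y4 >= 2
    y1, y2, y3, y4 >= 0

Solving the primal: x* = (0, 4).
  primal value c^T x* = 8.
Solving the dual: y* = (0, 0, 1, 0).
  dual value b^T y* = 8.
Strong duality: c^T x* = b^T y*. Confirmed.

8


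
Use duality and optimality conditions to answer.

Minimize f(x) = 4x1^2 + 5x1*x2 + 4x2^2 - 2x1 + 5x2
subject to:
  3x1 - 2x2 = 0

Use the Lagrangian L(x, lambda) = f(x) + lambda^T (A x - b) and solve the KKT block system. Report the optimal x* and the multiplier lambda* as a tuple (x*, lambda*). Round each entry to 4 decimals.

Form the Lagrangian:
  L(x, lambda) = (1/2) x^T Q x + c^T x + lambda^T (A x - b)
Stationarity (grad_x L = 0): Q x + c + A^T lambda = 0.
Primal feasibility: A x = b.

This gives the KKT block system:
  [ Q   A^T ] [ x     ]   [-c ]
  [ A    0  ] [ lambda ] = [ b ]

Solving the linear system:
  x*      = (-0.1341, -0.2012)
  lambda* = (1.3598)
  f(x*)   = -0.3689

x* = (-0.1341, -0.2012), lambda* = (1.3598)


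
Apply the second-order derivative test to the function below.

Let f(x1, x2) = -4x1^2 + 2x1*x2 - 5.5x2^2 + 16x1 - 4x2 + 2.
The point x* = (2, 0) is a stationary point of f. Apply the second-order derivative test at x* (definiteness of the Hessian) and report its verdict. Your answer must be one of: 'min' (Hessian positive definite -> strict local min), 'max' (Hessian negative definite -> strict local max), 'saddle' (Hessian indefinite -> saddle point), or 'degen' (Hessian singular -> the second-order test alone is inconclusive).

Compute the Hessian H = grad^2 f:
  H = [[-8, 2], [2, -11]]
Verify stationarity: grad f(x*) = H x* + g = (0, 0).
Eigenvalues of H: -12, -7.
Both eigenvalues < 0, so H is negative definite -> x* is a strict local max.

max


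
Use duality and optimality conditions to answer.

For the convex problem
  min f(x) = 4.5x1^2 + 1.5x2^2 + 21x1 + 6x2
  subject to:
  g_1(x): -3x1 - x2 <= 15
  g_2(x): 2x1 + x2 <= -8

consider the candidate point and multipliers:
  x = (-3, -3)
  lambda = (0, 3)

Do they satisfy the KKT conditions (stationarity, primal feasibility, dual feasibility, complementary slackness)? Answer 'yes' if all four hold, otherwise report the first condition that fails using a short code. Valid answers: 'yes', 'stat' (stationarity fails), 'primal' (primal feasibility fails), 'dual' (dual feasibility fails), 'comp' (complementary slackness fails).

Gradient of f: grad f(x) = Q x + c = (-6, -3)
Constraint values g_i(x) = a_i^T x - b_i:
  g_1((-3, -3)) = -3
  g_2((-3, -3)) = -1
Stationarity residual: grad f(x) + sum_i lambda_i a_i = (0, 0)
  -> stationarity OK
Primal feasibility (all g_i <= 0): OK
Dual feasibility (all lambda_i >= 0): OK
Complementary slackness (lambda_i * g_i(x) = 0 for all i): FAILS

Verdict: the first failing condition is complementary_slackness -> comp.

comp


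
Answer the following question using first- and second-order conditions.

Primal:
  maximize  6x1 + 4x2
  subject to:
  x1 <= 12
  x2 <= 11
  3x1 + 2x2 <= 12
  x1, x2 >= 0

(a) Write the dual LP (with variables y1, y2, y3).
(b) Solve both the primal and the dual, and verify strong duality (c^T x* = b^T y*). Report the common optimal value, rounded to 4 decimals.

The standard primal-dual pair for 'max c^T x s.t. A x <= b, x >= 0' is:
  Dual:  min b^T y  s.t.  A^T y >= c,  y >= 0.

So the dual LP is:
  minimize  12y1 + 11y2 + 12y3
  subject to:
    y1 + 3y3 >= 6
    y2 + 2y3 >= 4
    y1, y2, y3 >= 0

Solving the primal: x* = (4, 0).
  primal value c^T x* = 24.
Solving the dual: y* = (0, 0, 2).
  dual value b^T y* = 24.
Strong duality: c^T x* = b^T y*. Confirmed.

24


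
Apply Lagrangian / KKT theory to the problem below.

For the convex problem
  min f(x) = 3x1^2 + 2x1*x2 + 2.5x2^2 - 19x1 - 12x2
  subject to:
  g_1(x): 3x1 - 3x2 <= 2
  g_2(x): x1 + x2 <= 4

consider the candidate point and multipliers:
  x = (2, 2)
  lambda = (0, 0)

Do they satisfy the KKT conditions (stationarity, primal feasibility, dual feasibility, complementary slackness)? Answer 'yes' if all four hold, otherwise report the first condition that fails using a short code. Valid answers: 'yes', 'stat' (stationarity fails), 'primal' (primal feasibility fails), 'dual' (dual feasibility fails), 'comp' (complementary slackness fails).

Gradient of f: grad f(x) = Q x + c = (-3, 2)
Constraint values g_i(x) = a_i^T x - b_i:
  g_1((2, 2)) = -2
  g_2((2, 2)) = 0
Stationarity residual: grad f(x) + sum_i lambda_i a_i = (-3, 2)
  -> stationarity FAILS
Primal feasibility (all g_i <= 0): OK
Dual feasibility (all lambda_i >= 0): OK
Complementary slackness (lambda_i * g_i(x) = 0 for all i): OK

Verdict: the first failing condition is stationarity -> stat.

stat


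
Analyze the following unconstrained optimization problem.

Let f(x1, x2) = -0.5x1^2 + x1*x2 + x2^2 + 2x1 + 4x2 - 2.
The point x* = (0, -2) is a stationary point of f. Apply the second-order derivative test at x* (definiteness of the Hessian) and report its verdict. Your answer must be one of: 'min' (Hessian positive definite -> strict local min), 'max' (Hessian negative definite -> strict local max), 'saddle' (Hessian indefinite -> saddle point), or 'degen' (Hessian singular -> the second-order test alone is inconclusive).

Compute the Hessian H = grad^2 f:
  H = [[-1, 1], [1, 2]]
Verify stationarity: grad f(x*) = H x* + g = (0, 0).
Eigenvalues of H: -1.3028, 2.3028.
Eigenvalues have mixed signs, so H is indefinite -> x* is a saddle point.

saddle


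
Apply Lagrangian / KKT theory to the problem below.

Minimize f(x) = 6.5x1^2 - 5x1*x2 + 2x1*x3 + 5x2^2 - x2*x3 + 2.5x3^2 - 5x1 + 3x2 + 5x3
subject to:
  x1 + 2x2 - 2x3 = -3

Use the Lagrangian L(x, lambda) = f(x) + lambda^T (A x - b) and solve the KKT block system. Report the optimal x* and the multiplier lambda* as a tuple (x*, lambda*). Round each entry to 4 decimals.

Form the Lagrangian:
  L(x, lambda) = (1/2) x^T Q x + c^T x + lambda^T (A x - b)
Stationarity (grad_x L = 0): Q x + c + A^T lambda = 0.
Primal feasibility: A x = b.

This gives the KKT block system:
  [ Q   A^T ] [ x     ]   [-c ]
  [ A    0  ] [ lambda ] = [ b ]

Solving the linear system:
  x*      = (-0.3294, -1.1023, 0.2331)
  lambda* = (3.3044)
  f(x*)   = 4.7093

x* = (-0.3294, -1.1023, 0.2331), lambda* = (3.3044)


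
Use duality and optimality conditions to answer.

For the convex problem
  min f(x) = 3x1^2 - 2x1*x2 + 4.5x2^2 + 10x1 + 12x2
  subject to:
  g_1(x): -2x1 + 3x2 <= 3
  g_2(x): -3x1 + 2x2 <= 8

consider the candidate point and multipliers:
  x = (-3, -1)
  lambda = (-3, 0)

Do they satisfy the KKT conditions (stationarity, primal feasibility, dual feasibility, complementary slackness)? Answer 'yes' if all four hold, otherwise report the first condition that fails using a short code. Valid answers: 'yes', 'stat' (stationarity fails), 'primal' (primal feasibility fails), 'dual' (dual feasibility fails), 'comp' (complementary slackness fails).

Gradient of f: grad f(x) = Q x + c = (-6, 9)
Constraint values g_i(x) = a_i^T x - b_i:
  g_1((-3, -1)) = 0
  g_2((-3, -1)) = -1
Stationarity residual: grad f(x) + sum_i lambda_i a_i = (0, 0)
  -> stationarity OK
Primal feasibility (all g_i <= 0): OK
Dual feasibility (all lambda_i >= 0): FAILS
Complementary slackness (lambda_i * g_i(x) = 0 for all i): OK

Verdict: the first failing condition is dual_feasibility -> dual.

dual


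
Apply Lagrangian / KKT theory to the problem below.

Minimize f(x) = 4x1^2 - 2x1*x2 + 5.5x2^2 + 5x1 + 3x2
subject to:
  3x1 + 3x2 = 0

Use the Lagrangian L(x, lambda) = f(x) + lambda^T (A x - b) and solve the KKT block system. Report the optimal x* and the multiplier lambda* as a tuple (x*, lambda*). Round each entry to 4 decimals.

Form the Lagrangian:
  L(x, lambda) = (1/2) x^T Q x + c^T x + lambda^T (A x - b)
Stationarity (grad_x L = 0): Q x + c + A^T lambda = 0.
Primal feasibility: A x = b.

This gives the KKT block system:
  [ Q   A^T ] [ x     ]   [-c ]
  [ A    0  ] [ lambda ] = [ b ]

Solving the linear system:
  x*      = (-0.087, 0.087)
  lambda* = (-1.3768)
  f(x*)   = -0.087

x* = (-0.087, 0.087), lambda* = (-1.3768)


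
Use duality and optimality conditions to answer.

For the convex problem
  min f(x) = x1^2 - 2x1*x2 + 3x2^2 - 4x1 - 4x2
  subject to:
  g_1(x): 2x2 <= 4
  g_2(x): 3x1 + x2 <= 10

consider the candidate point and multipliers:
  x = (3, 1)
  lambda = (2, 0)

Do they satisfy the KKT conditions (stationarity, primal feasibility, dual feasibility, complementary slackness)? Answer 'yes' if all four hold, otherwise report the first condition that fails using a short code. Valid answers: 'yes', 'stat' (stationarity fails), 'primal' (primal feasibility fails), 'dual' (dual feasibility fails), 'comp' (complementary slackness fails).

Gradient of f: grad f(x) = Q x + c = (0, -4)
Constraint values g_i(x) = a_i^T x - b_i:
  g_1((3, 1)) = -2
  g_2((3, 1)) = 0
Stationarity residual: grad f(x) + sum_i lambda_i a_i = (0, 0)
  -> stationarity OK
Primal feasibility (all g_i <= 0): OK
Dual feasibility (all lambda_i >= 0): OK
Complementary slackness (lambda_i * g_i(x) = 0 for all i): FAILS

Verdict: the first failing condition is complementary_slackness -> comp.

comp


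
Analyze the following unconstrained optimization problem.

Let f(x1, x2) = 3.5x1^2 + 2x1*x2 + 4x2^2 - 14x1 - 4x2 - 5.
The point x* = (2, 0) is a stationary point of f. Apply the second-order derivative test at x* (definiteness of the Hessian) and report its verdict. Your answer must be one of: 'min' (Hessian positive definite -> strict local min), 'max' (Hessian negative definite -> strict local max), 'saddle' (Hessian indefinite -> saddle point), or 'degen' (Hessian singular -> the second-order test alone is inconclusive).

Compute the Hessian H = grad^2 f:
  H = [[7, 2], [2, 8]]
Verify stationarity: grad f(x*) = H x* + g = (0, 0).
Eigenvalues of H: 5.4384, 9.5616.
Both eigenvalues > 0, so H is positive definite -> x* is a strict local min.

min


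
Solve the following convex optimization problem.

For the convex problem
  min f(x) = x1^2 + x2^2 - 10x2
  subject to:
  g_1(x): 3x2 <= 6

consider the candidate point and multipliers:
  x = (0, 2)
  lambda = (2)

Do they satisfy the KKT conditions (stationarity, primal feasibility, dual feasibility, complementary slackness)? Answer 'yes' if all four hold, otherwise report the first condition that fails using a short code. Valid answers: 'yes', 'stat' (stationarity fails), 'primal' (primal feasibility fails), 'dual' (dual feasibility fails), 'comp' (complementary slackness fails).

Gradient of f: grad f(x) = Q x + c = (0, -6)
Constraint values g_i(x) = a_i^T x - b_i:
  g_1((0, 2)) = 0
Stationarity residual: grad f(x) + sum_i lambda_i a_i = (0, 0)
  -> stationarity OK
Primal feasibility (all g_i <= 0): OK
Dual feasibility (all lambda_i >= 0): OK
Complementary slackness (lambda_i * g_i(x) = 0 for all i): OK

Verdict: yes, KKT holds.

yes


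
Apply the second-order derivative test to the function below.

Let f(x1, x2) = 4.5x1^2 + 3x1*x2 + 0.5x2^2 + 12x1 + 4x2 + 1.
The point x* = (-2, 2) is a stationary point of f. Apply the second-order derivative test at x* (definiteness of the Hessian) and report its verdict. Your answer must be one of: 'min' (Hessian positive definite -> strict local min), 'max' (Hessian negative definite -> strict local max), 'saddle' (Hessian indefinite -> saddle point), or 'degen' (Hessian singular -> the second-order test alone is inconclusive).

Compute the Hessian H = grad^2 f:
  H = [[9, 3], [3, 1]]
Verify stationarity: grad f(x*) = H x* + g = (0, 0).
Eigenvalues of H: 0, 10.
H has a zero eigenvalue (singular; positive semidefinite but not definite), so H is neither positive definite, negative definite, nor indefinite. The second-order test alone is inconclusive -> degen.
(Indeed, f is constant along the null direction of H through x*, so x* is not a strict local extremum.)

degen


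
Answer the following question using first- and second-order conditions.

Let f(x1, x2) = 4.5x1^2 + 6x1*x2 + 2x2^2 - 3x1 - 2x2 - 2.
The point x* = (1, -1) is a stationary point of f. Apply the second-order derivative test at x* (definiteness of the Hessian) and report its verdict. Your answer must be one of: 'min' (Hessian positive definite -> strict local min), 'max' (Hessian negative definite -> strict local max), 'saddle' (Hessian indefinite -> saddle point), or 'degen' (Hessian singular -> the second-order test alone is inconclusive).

Compute the Hessian H = grad^2 f:
  H = [[9, 6], [6, 4]]
Verify stationarity: grad f(x*) = H x* + g = (0, 0).
Eigenvalues of H: 0, 13.
H has a zero eigenvalue (singular; positive semidefinite but not definite), so H is neither positive definite, negative definite, nor indefinite. The second-order test alone is inconclusive -> degen.
(Indeed, f is constant along the null direction of H through x*, so x* is not a strict local extremum.)

degen


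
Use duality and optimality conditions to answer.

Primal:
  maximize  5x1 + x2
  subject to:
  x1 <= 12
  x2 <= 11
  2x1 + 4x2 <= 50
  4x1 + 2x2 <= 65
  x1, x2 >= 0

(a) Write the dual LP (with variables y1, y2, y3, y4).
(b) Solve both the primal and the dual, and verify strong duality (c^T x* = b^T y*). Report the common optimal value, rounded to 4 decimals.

The standard primal-dual pair for 'max c^T x s.t. A x <= b, x >= 0' is:
  Dual:  min b^T y  s.t.  A^T y >= c,  y >= 0.

So the dual LP is:
  minimize  12y1 + 11y2 + 50y3 + 65y4
  subject to:
    y1 + 2y3 + 4y4 >= 5
    y2 + 4y3 + 2y4 >= 1
    y1, y2, y3, y4 >= 0

Solving the primal: x* = (12, 6.5).
  primal value c^T x* = 66.5.
Solving the dual: y* = (4.5, 0, 0.25, 0).
  dual value b^T y* = 66.5.
Strong duality: c^T x* = b^T y*. Confirmed.

66.5


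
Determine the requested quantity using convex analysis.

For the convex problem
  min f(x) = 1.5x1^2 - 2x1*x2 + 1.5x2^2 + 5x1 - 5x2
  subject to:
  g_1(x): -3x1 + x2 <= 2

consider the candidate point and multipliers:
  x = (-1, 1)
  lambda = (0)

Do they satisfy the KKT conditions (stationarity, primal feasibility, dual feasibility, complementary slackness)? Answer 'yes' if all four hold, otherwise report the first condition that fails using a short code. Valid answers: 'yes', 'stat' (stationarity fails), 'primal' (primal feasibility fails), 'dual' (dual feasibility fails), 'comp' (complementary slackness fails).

Gradient of f: grad f(x) = Q x + c = (0, 0)
Constraint values g_i(x) = a_i^T x - b_i:
  g_1((-1, 1)) = 2
Stationarity residual: grad f(x) + sum_i lambda_i a_i = (0, 0)
  -> stationarity OK
Primal feasibility (all g_i <= 0): FAILS
Dual feasibility (all lambda_i >= 0): OK
Complementary slackness (lambda_i * g_i(x) = 0 for all i): OK

Verdict: the first failing condition is primal_feasibility -> primal.

primal


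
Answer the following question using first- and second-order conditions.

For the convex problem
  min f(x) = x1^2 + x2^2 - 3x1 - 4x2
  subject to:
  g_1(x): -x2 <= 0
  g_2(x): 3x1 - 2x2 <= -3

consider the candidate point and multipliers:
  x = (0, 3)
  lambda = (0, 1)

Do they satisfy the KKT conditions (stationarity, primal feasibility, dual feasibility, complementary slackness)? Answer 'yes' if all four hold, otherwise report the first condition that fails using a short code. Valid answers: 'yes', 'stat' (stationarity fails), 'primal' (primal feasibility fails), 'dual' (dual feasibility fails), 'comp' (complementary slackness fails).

Gradient of f: grad f(x) = Q x + c = (-3, 2)
Constraint values g_i(x) = a_i^T x - b_i:
  g_1((0, 3)) = -3
  g_2((0, 3)) = -3
Stationarity residual: grad f(x) + sum_i lambda_i a_i = (0, 0)
  -> stationarity OK
Primal feasibility (all g_i <= 0): OK
Dual feasibility (all lambda_i >= 0): OK
Complementary slackness (lambda_i * g_i(x) = 0 for all i): FAILS

Verdict: the first failing condition is complementary_slackness -> comp.

comp


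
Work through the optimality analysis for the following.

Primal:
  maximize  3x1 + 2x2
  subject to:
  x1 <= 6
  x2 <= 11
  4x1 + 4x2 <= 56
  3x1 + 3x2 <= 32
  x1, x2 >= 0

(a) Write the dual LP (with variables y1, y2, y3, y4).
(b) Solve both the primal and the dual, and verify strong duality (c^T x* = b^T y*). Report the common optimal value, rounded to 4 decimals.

The standard primal-dual pair for 'max c^T x s.t. A x <= b, x >= 0' is:
  Dual:  min b^T y  s.t.  A^T y >= c,  y >= 0.

So the dual LP is:
  minimize  6y1 + 11y2 + 56y3 + 32y4
  subject to:
    y1 + 4y3 + 3y4 >= 3
    y2 + 4y3 + 3y4 >= 2
    y1, y2, y3, y4 >= 0

Solving the primal: x* = (6, 4.6667).
  primal value c^T x* = 27.3333.
Solving the dual: y* = (1, 0, 0, 0.6667).
  dual value b^T y* = 27.3333.
Strong duality: c^T x* = b^T y*. Confirmed.

27.3333


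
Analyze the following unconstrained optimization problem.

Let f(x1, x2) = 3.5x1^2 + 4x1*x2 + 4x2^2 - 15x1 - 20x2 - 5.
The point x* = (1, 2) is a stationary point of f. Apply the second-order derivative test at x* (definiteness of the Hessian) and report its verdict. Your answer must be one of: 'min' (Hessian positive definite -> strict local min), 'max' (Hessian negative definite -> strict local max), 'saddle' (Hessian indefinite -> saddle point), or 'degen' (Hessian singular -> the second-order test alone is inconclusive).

Compute the Hessian H = grad^2 f:
  H = [[7, 4], [4, 8]]
Verify stationarity: grad f(x*) = H x* + g = (0, 0).
Eigenvalues of H: 3.4689, 11.5311.
Both eigenvalues > 0, so H is positive definite -> x* is a strict local min.

min


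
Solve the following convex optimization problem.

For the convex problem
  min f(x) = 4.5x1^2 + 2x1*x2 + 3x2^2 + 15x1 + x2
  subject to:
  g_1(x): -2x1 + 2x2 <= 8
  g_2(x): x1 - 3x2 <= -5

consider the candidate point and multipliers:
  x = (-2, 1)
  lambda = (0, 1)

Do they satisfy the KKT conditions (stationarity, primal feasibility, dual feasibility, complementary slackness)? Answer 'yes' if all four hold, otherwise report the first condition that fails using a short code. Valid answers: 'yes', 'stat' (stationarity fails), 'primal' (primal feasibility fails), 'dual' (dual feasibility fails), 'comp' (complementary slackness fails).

Gradient of f: grad f(x) = Q x + c = (-1, 3)
Constraint values g_i(x) = a_i^T x - b_i:
  g_1((-2, 1)) = -2
  g_2((-2, 1)) = 0
Stationarity residual: grad f(x) + sum_i lambda_i a_i = (0, 0)
  -> stationarity OK
Primal feasibility (all g_i <= 0): OK
Dual feasibility (all lambda_i >= 0): OK
Complementary slackness (lambda_i * g_i(x) = 0 for all i): OK

Verdict: yes, KKT holds.

yes


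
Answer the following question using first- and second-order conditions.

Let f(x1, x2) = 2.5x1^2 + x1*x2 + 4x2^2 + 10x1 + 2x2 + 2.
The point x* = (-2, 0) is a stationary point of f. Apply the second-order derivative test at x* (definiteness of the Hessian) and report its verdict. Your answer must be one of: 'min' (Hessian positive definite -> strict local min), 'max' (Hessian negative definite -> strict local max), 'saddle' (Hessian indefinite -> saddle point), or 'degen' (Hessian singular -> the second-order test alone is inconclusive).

Compute the Hessian H = grad^2 f:
  H = [[5, 1], [1, 8]]
Verify stationarity: grad f(x*) = H x* + g = (0, 0).
Eigenvalues of H: 4.6972, 8.3028.
Both eigenvalues > 0, so H is positive definite -> x* is a strict local min.

min


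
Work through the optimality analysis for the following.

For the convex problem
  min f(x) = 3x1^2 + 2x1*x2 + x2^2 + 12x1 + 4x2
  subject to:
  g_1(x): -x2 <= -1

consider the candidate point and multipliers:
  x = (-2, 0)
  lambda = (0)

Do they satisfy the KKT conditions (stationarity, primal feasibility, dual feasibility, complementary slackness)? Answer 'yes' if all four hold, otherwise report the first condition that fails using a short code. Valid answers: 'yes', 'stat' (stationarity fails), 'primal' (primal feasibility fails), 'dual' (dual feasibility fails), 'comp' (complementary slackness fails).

Gradient of f: grad f(x) = Q x + c = (0, 0)
Constraint values g_i(x) = a_i^T x - b_i:
  g_1((-2, 0)) = 1
Stationarity residual: grad f(x) + sum_i lambda_i a_i = (0, 0)
  -> stationarity OK
Primal feasibility (all g_i <= 0): FAILS
Dual feasibility (all lambda_i >= 0): OK
Complementary slackness (lambda_i * g_i(x) = 0 for all i): OK

Verdict: the first failing condition is primal_feasibility -> primal.

primal


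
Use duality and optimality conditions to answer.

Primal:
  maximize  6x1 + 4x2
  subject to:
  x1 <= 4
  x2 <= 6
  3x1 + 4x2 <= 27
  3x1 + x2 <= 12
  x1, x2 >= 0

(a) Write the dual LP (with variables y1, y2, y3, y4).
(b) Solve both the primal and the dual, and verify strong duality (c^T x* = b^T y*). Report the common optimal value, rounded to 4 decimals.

The standard primal-dual pair for 'max c^T x s.t. A x <= b, x >= 0' is:
  Dual:  min b^T y  s.t.  A^T y >= c,  y >= 0.

So the dual LP is:
  minimize  4y1 + 6y2 + 27y3 + 12y4
  subject to:
    y1 + 3y3 + 3y4 >= 6
    y2 + 4y3 + y4 >= 4
    y1, y2, y3, y4 >= 0

Solving the primal: x* = (2.3333, 5).
  primal value c^T x* = 34.
Solving the dual: y* = (0, 0, 0.6667, 1.3333).
  dual value b^T y* = 34.
Strong duality: c^T x* = b^T y*. Confirmed.

34


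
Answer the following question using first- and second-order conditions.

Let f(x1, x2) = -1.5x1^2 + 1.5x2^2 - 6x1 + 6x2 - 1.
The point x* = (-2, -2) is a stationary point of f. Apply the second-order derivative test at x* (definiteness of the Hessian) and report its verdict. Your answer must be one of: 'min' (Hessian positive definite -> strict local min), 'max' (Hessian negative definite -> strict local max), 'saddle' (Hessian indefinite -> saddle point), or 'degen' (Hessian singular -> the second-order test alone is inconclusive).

Compute the Hessian H = grad^2 f:
  H = [[-3, 0], [0, 3]]
Verify stationarity: grad f(x*) = H x* + g = (0, 0).
Eigenvalues of H: -3, 3.
Eigenvalues have mixed signs, so H is indefinite -> x* is a saddle point.

saddle


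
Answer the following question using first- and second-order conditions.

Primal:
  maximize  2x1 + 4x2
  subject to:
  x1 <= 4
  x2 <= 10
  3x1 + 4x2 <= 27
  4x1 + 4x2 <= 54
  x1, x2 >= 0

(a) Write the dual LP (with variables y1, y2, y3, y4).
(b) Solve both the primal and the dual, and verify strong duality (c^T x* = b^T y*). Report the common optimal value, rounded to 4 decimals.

The standard primal-dual pair for 'max c^T x s.t. A x <= b, x >= 0' is:
  Dual:  min b^T y  s.t.  A^T y >= c,  y >= 0.

So the dual LP is:
  minimize  4y1 + 10y2 + 27y3 + 54y4
  subject to:
    y1 + 3y3 + 4y4 >= 2
    y2 + 4y3 + 4y4 >= 4
    y1, y2, y3, y4 >= 0

Solving the primal: x* = (0, 6.75).
  primal value c^T x* = 27.
Solving the dual: y* = (0, 0, 1, 0).
  dual value b^T y* = 27.
Strong duality: c^T x* = b^T y*. Confirmed.

27


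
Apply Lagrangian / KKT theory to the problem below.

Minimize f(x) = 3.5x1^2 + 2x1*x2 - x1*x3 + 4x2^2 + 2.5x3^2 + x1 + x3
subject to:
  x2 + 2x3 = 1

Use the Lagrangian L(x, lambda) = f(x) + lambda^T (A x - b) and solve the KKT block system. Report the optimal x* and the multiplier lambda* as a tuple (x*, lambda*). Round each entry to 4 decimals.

Form the Lagrangian:
  L(x, lambda) = (1/2) x^T Q x + c^T x + lambda^T (A x - b)
Stationarity (grad_x L = 0): Q x + c + A^T lambda = 0.
Primal feasibility: A x = b.

This gives the KKT block system:
  [ Q   A^T ] [ x     ]   [-c ]
  [ A    0  ] [ lambda ] = [ b ]

Solving the linear system:
  x*      = (-0.1538, 0.2308, 0.3846)
  lambda* = (-1.5385)
  f(x*)   = 0.8846

x* = (-0.1538, 0.2308, 0.3846), lambda* = (-1.5385)


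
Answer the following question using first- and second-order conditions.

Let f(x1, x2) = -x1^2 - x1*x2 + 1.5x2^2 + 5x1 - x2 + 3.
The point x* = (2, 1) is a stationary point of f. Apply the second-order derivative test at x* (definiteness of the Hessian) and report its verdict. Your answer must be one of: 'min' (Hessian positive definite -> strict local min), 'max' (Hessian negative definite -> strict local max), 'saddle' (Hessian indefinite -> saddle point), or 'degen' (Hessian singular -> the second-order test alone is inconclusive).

Compute the Hessian H = grad^2 f:
  H = [[-2, -1], [-1, 3]]
Verify stationarity: grad f(x*) = H x* + g = (0, 0).
Eigenvalues of H: -2.1926, 3.1926.
Eigenvalues have mixed signs, so H is indefinite -> x* is a saddle point.

saddle


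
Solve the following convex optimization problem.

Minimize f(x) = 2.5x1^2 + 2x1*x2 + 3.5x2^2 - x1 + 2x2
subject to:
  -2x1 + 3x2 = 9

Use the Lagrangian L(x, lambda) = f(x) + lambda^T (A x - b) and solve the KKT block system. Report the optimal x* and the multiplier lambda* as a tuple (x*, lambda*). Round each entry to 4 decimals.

Form the Lagrangian:
  L(x, lambda) = (1/2) x^T Q x + c^T x + lambda^T (A x - b)
Stationarity (grad_x L = 0): Q x + c + A^T lambda = 0.
Primal feasibility: A x = b.

This gives the KKT block system:
  [ Q   A^T ] [ x     ]   [-c ]
  [ A    0  ] [ lambda ] = [ b ]

Solving the linear system:
  x*      = (-1.8866, 1.7423)
  lambda* = (-3.4742)
  f(x*)   = 18.3196

x* = (-1.8866, 1.7423), lambda* = (-3.4742)


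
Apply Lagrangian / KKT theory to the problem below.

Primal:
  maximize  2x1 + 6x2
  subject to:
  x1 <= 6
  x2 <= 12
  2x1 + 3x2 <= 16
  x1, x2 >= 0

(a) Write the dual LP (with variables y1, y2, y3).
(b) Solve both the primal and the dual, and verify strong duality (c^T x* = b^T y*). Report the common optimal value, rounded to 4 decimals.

The standard primal-dual pair for 'max c^T x s.t. A x <= b, x >= 0' is:
  Dual:  min b^T y  s.t.  A^T y >= c,  y >= 0.

So the dual LP is:
  minimize  6y1 + 12y2 + 16y3
  subject to:
    y1 + 2y3 >= 2
    y2 + 3y3 >= 6
    y1, y2, y3 >= 0

Solving the primal: x* = (0, 5.3333).
  primal value c^T x* = 32.
Solving the dual: y* = (0, 0, 2).
  dual value b^T y* = 32.
Strong duality: c^T x* = b^T y*. Confirmed.

32


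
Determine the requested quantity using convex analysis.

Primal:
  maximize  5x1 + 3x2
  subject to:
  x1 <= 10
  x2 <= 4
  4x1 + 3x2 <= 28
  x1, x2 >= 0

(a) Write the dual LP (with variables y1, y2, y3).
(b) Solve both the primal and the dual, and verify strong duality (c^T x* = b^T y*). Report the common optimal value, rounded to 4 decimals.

The standard primal-dual pair for 'max c^T x s.t. A x <= b, x >= 0' is:
  Dual:  min b^T y  s.t.  A^T y >= c,  y >= 0.

So the dual LP is:
  minimize  10y1 + 4y2 + 28y3
  subject to:
    y1 + 4y3 >= 5
    y2 + 3y3 >= 3
    y1, y2, y3 >= 0

Solving the primal: x* = (7, 0).
  primal value c^T x* = 35.
Solving the dual: y* = (0, 0, 1.25).
  dual value b^T y* = 35.
Strong duality: c^T x* = b^T y*. Confirmed.

35


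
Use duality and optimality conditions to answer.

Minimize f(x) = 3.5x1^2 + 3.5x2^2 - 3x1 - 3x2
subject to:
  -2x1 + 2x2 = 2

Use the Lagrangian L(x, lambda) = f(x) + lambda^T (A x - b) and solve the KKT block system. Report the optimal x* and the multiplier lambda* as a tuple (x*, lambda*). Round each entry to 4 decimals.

Form the Lagrangian:
  L(x, lambda) = (1/2) x^T Q x + c^T x + lambda^T (A x - b)
Stationarity (grad_x L = 0): Q x + c + A^T lambda = 0.
Primal feasibility: A x = b.

This gives the KKT block system:
  [ Q   A^T ] [ x     ]   [-c ]
  [ A    0  ] [ lambda ] = [ b ]

Solving the linear system:
  x*      = (-0.0714, 0.9286)
  lambda* = (-1.75)
  f(x*)   = 0.4643

x* = (-0.0714, 0.9286), lambda* = (-1.75)


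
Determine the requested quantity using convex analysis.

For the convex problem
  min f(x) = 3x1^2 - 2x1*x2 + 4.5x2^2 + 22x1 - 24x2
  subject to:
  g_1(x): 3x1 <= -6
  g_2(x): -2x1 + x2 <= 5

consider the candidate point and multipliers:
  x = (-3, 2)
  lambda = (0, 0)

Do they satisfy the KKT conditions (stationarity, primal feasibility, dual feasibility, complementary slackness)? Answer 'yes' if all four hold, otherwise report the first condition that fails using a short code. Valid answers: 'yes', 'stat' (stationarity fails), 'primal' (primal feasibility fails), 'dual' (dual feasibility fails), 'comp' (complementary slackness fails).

Gradient of f: grad f(x) = Q x + c = (0, 0)
Constraint values g_i(x) = a_i^T x - b_i:
  g_1((-3, 2)) = -3
  g_2((-3, 2)) = 3
Stationarity residual: grad f(x) + sum_i lambda_i a_i = (0, 0)
  -> stationarity OK
Primal feasibility (all g_i <= 0): FAILS
Dual feasibility (all lambda_i >= 0): OK
Complementary slackness (lambda_i * g_i(x) = 0 for all i): OK

Verdict: the first failing condition is primal_feasibility -> primal.

primal


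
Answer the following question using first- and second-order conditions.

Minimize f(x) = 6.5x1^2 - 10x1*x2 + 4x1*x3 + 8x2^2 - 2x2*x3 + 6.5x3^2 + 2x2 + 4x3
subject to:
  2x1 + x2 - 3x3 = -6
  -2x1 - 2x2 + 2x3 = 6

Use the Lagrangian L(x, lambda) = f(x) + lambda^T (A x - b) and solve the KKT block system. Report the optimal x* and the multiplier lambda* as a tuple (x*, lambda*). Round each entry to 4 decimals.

Form the Lagrangian:
  L(x, lambda) = (1/2) x^T Q x + c^T x + lambda^T (A x - b)
Stationarity (grad_x L = 0): Q x + c + A^T lambda = 0.
Primal feasibility: A x = b.

This gives the KKT block system:
  [ Q   A^T ] [ x     ]   [-c ]
  [ A    0  ] [ lambda ] = [ b ]

Solving the linear system:
  x*      = (-1.3262, -0.8369, 0.8369)
  lambda* = (5.7234, 2.961)
  f(x*)   = 9.1241

x* = (-1.3262, -0.8369, 0.8369), lambda* = (5.7234, 2.961)


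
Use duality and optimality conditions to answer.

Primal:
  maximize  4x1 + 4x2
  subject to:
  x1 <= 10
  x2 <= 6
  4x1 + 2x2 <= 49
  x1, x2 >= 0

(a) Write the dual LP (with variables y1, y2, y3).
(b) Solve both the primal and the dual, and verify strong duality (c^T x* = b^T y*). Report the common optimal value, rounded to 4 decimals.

The standard primal-dual pair for 'max c^T x s.t. A x <= b, x >= 0' is:
  Dual:  min b^T y  s.t.  A^T y >= c,  y >= 0.

So the dual LP is:
  minimize  10y1 + 6y2 + 49y3
  subject to:
    y1 + 4y3 >= 4
    y2 + 2y3 >= 4
    y1, y2, y3 >= 0

Solving the primal: x* = (9.25, 6).
  primal value c^T x* = 61.
Solving the dual: y* = (0, 2, 1).
  dual value b^T y* = 61.
Strong duality: c^T x* = b^T y*. Confirmed.

61
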